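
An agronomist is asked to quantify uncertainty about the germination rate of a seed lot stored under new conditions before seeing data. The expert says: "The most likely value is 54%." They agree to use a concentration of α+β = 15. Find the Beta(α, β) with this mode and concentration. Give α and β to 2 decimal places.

α = 8.02, β = 6.98

For α,β > 1 the Beta mode is (α−1)/(α+β−2). With α+β = 15, the mode is (α−1)/13.
Set (α−1)/13 = 0.54 → α = 1 + 0.54·13 = 8.02.
β = 15 − α = 6.98.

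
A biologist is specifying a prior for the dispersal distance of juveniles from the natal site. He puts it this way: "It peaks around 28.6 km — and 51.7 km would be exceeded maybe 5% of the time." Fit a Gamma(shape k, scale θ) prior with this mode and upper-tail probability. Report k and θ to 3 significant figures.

k ≈ 8.95, θ ≈ 3.6

Gamma(k,θ) with k>1 has mode (k−1)θ, so θ = 28.6/(k−1).
Need P(X < 51.7) = 0.95 with θ tied to k this way. Start at k = 2, θ = 28.6: P(X<51.7) ≈ 0.539.
Too low — raise k to concentrate. Iterating converges to k ≈ 8.95.
Then θ = 28.6/(8.95−1) ≈ 3.6.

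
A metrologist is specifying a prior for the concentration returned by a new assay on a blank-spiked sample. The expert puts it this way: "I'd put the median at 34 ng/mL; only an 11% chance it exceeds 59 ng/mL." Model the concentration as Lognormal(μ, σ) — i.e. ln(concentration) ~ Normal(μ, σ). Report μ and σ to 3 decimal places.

μ ≈ 3.526, σ ≈ 0.449

If T ~ Lognormal(μ,σ) then ln T ~ Normal(μ,σ), so the p-quantile of ln T is μ + z_p·σ.
ln(34) = 3.526 and ln(59) = 4.078; z_{0.5} = 0, z_{0.89} = 1.227.
σ = (4.078 − 3.526)/(1.227 − (0)) = 0.449.
μ = 3.526 − (0)·0.449 = 3.526.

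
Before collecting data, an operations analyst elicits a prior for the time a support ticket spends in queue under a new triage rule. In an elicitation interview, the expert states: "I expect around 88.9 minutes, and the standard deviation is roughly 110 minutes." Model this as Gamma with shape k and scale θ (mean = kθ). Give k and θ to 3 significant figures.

For Gamma(k, scale θ): mean = kθ, variance = kθ², so CV = 1/√k.
CV = SD/mean = 110/88.9 = 1.237, hence k = 1/CV² = 0.653.
Then θ = mean/k = 88.9/0.653 = 136.

k ≈ 0.653, θ ≈ 136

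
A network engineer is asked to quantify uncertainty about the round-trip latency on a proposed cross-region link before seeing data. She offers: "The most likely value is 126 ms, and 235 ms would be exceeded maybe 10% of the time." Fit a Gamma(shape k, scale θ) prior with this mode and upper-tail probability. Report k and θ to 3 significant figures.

Gamma(k,θ) with k>1 has mode (k−1)θ, so θ = 126/(k−1).
Need P(X < 235) = 0.9 with θ tied to k this way. Start at k = 2, θ = 126: P(X<235) ≈ 0.556.
Too low — raise k to concentrate. Iterating converges to k ≈ 5.91.
Then θ = 126/(5.91−1) ≈ 25.6.

k ≈ 5.91, θ ≈ 25.6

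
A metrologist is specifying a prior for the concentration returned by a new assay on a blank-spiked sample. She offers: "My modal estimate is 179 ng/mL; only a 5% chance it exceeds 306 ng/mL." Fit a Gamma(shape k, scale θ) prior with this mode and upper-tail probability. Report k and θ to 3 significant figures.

Gamma(k,θ) with k>1 has mode (k−1)θ, so θ = 179/(k−1).
Need P(X < 306) = 0.95 with θ tied to k this way. Start at k = 2, θ = 179: P(X<306) ≈ 0.510.
Too low — raise k to concentrate. Iterating converges to k ≈ 10.7.
Then θ = 179/(10.7−1) ≈ 18.4.

k ≈ 10.7, θ ≈ 18.4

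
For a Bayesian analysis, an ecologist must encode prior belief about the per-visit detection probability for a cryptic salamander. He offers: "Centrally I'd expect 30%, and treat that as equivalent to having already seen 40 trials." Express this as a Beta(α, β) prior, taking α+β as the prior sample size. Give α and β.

α = 12, β = 28

Under the effective-sample-size interpretation, Beta(α, β) has prior mean α/(α+β) and prior sample size α+β.
So α+β = 40 and α/(α+β) = 0.3, giving α = 0.3·40 = 12 and β = 40 − 12 = 28.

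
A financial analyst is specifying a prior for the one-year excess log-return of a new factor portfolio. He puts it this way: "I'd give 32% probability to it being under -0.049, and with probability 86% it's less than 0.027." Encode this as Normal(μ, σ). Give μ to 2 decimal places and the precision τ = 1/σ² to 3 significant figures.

For Normal(μ,σ), the p-quantile is μ + z_p·σ. Here z_{0.32} = -0.4677, z_{0.86} = 1.08.
So -0.049 = μ − 0.4677σ and 0.027 = μ + 1.08σ.
Subtracting: σ = (0.027 − -0.049)/(1.08 − (-0.4677)) = 0.05.
Then μ = -0.049 − (-0.4677)·0.05 = -0.03.
Precision τ = 1/σ² = 1/0.0491² = 415.

μ = -0.03, τ = 415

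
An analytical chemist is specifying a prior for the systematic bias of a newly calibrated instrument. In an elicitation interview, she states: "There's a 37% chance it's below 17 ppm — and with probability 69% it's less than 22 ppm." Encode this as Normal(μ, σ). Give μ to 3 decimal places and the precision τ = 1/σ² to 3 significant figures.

μ = 19.005, τ = 0.0274

The p-quantile of Normal(μ,σ) is μ + z_p·σ, with z_{0.37} = -0.3319 and z_{0.69} = 0.4959.
Eliminate σ: μ = (z₂·x₁ − z₁·x₂)/(z₂ − z₁) = (0.4959·17 − (-0.3319)·22)/0.8277 = 19.005.
Then σ = (x₂ − x₁)/(z₂ − z₁) = (22 − 17)/0.8277 = 6.041.
Precision τ = 1/σ² = 1/6.041² = 0.0274.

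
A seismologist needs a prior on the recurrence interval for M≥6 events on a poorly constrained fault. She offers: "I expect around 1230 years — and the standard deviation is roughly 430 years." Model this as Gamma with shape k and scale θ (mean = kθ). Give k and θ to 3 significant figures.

For Gamma(k, scale θ): mean = kθ, variance = kθ², so CV = 1/√k.
CV = SD/mean = 430/1230 = 0.3496, hence k = 1/CV² = 8.18.
Then θ = mean/k = 1230/8.18 = 150.

k ≈ 8.18, θ ≈ 150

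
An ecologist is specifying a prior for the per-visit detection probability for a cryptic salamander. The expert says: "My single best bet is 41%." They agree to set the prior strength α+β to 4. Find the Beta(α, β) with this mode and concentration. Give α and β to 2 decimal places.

α = 1.82, β = 2.18

For α,β > 1 the Beta mode is (α−1)/(α+β−2). With α+β = 4, the mode is (α−1)/2.
Set (α−1)/2 = 0.41 → α = 1 + 0.41·2 = 1.82.
β = 4 − α = 2.18.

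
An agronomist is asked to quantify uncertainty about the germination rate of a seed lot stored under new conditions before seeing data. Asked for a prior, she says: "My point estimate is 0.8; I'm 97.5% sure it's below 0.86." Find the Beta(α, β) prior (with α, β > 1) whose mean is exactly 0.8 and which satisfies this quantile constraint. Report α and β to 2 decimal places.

With mean 0.8 fixed, write α = 0.8s, β = 0.2s where s = α+β.
Need P(θ < 0.86) = 0.975 under Beta(0.8s, 0.2s). Normal approximation: (q−m)/√(m(1−m)/s) ≈ z_{0.975} = 1.96, so s ≈ 0.8·0.2·(1.96)²/(0.86−0.8)² = 170.7.
At s = 170.7: P(θ<0.86) ≈ 0.982. Adjusting to match 0.975 gives s ≈ 149.14.
So α = 0.8·149.14 ≈ 119.31, β = 0.2·149.14 ≈ 29.83.

α ≈ 119.31, β ≈ 29.83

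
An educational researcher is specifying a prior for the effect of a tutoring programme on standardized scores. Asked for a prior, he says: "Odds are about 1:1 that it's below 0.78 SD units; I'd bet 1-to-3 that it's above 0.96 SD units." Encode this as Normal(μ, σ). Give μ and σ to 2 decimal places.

μ = 0.78, σ = 0.27

For Normal(μ,σ), the p-quantile is μ + z_p·σ. Here z_{0.5} = 0, z_{0.75} = 0.6745.
So 0.78 = μ + 0σ and 0.96 = μ + 0.6745σ.
Subtracting: σ = (0.96 − 0.78)/(0.6745 − (0)) = 0.27.
Then μ = 0.78 − (0)·0.27 = 0.78.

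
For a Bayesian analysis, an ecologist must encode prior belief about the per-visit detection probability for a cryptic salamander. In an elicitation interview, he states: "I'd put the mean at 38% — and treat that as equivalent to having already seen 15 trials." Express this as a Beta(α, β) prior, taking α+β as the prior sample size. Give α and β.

α = 5.7, β = 9.3

Under the effective-sample-size interpretation, Beta(α, β) has prior mean α/(α+β) and prior sample size α+β.
So α+β = 15 and α/(α+β) = 0.38, giving α = 0.38·15 = 5.7 and β = 15 − 5.7 = 9.3.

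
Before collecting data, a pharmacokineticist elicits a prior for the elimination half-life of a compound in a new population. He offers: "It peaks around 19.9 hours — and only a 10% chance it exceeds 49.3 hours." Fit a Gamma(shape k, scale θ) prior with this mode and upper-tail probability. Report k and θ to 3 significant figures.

k ≈ 3.33, θ ≈ 8.53

Gamma(k,θ) with k>1 has mode (k−1)θ, so θ = 19.9/(k−1).
Need P(X < 49.3) = 0.9 with θ tied to k this way. Start at k = 2, θ = 19.9: P(X<49.3) ≈ 0.708.
Too low — raise k to concentrate. Iterating converges to k ≈ 3.33.
Then θ = 19.9/(3.33−1) ≈ 8.53.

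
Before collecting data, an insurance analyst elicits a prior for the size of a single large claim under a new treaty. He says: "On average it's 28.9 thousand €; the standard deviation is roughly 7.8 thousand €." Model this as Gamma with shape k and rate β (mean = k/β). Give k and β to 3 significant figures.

For Gamma(k, rate β): mean = k/β, variance = k/β², so CV = 1/√k.
CV = SD/mean = 7.8/28.9 = 0.2699, hence k = 1/CV² = 13.7.
Then β = k/mean = 13.7/28.9 = 0.475.

k ≈ 13.7, β ≈ 0.475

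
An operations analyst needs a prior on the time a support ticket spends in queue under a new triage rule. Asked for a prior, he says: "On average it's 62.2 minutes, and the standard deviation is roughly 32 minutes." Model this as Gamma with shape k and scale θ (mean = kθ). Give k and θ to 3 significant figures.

For Gamma(k, scale θ): mean = kθ, variance = kθ², so CV = 1/√k.
CV = SD/mean = 32/62.2 = 0.5145, hence k = 1/CV² = 3.78.
Then θ = mean/k = 62.2/3.78 = 16.5.

k ≈ 3.78, θ ≈ 16.5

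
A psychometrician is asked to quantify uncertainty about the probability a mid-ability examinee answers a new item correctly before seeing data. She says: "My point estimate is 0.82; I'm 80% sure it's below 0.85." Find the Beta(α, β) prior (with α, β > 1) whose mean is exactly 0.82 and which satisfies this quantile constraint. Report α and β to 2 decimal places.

With mean 0.82 fixed, write α = 0.82s, β = 0.18s where s = α+β.
Need P(θ < 0.85) = 0.8 under Beta(0.82s, 0.18s). Normal approximation: (q−m)/√(m(1−m)/s) ≈ z_{0.8} = 0.842, so s ≈ 0.82·0.18·(0.842)²/(0.85−0.82)² = 116.2.
At s = 116.2: P(θ<0.85) ≈ 0.796. Adjusting to match 0.8 gives s ≈ 119.41.
So α = 0.82·119.41 ≈ 97.92, β = 0.18·119.41 ≈ 21.49.

α ≈ 97.92, β ≈ 21.49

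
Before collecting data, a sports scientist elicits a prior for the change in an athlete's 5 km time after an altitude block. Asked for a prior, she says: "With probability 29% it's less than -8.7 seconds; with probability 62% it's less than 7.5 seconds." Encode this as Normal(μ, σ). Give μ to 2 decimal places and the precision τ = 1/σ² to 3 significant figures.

μ = 1.74, τ = 0.00281

The p-quantile of Normal(μ,σ) is μ + z_p·σ, with z_{0.29} = -0.5534 and z_{0.62} = 0.3055.
Eliminate σ: μ = (z₂·x₁ − z₁·x₂)/(z₂ − z₁) = (0.3055·-8.7 − (-0.5534)·7.5)/0.8589 = 1.74.
Then σ = (x₂ − x₁)/(z₂ − z₁) = (7.5 − -8.7)/0.8589 = 18.86.
Precision τ = 1/σ² = 1/18.86² = 0.00281.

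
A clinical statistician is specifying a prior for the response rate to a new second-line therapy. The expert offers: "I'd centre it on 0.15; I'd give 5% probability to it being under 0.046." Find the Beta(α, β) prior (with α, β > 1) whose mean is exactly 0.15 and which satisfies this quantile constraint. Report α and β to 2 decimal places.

With mean 0.15 fixed, write α = 0.15s, β = 0.85s where s = α+β.
Need P(θ < 0.046) = 0.05 under Beta(0.15s, 0.85s). Normal approximation: (q−m)/√(m(1−m)/s) ≈ z_{0.05} = -1.64, so s ≈ 0.15·0.85·(-1.64)²/(0.046−0.15)² = 31.9.
At s = 31.9: P(θ<0.046) ≈ 0.018. Adjusting to match 0.05 gives s ≈ 20.85.
So α = 0.15·20.85 ≈ 3.13, β = 0.85·20.85 ≈ 17.72.

α ≈ 3.13, β ≈ 17.72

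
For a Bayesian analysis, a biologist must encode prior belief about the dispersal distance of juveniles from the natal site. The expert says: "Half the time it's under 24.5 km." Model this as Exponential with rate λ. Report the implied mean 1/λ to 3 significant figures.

Exponential median = ln 2 / λ, so λ = ln 2 / 24.5 = 0.0283.
Mean = 1/λ = 35.3 km.

mean ≈ 35.3 km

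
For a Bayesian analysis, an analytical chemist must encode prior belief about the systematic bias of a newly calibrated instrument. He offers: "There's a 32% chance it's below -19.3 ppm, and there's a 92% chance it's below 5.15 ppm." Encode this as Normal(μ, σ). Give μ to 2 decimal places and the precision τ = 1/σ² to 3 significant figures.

μ = -13.19, τ = 0.00587

The p-quantile of Normal(μ,σ) is μ + z_p·σ, with z_{0.32} = -0.4677 and z_{0.92} = 1.405.
Eliminate σ: μ = (z₂·x₁ − z₁·x₂)/(z₂ − z₁) = (1.405·-19.3 − (-0.4677)·5.15)/1.873 = -13.19.
Then σ = (x₂ − x₁)/(z₂ − z₁) = (5.15 − -19.3)/1.873 = 13.06.
Precision τ = 1/σ² = 1/13.06² = 0.00587.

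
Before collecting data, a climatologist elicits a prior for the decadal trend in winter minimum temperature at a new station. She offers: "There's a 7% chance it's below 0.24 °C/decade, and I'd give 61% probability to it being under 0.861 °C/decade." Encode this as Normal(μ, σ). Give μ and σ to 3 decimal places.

For Normal(μ,σ), the p-quantile is μ + z_p·σ. Here z_{0.07} = -1.476, z_{0.61} = 0.2793.
So 0.24 = μ − 1.476σ and 0.861 = μ + 0.2793σ.
Subtracting: σ = (0.861 − 0.24)/(0.2793 − (-1.476)) = 0.354.
Then μ = 0.24 − (-1.476)·0.354 = 0.762.

μ = 0.762, σ = 0.354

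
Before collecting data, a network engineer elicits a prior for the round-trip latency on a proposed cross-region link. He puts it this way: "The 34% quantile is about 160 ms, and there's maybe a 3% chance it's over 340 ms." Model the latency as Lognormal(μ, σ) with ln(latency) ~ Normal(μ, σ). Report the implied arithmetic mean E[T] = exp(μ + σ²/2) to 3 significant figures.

If T ~ Lognormal(μ,σ) then ln T ~ Normal(μ,σ), so the p-quantile of ln T is μ + z_p·σ.
ln(160) = 5.075 and ln(340) = 5.829; z_{0.34} = -0.4125, z_{0.97} = 1.881.
σ = (5.829 − 5.075)/(1.881 − (-0.4125)) = 0.329.
μ = 5.075 − (-0.4125)·0.329 = 5.211.
E[T] = exp(μ + σ²/2) = exp(5.211 + 0.0540) = 193 ms.

E[T] ≈ 193 ms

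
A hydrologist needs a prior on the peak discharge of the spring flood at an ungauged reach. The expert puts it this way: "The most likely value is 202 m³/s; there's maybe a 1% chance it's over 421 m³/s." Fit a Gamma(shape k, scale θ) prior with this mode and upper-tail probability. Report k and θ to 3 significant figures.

k ≈ 10, θ ≈ 22.4

Gamma(k,θ) with k>1 has mode (k−1)θ, so θ = 202/(k−1).
Need P(X < 421) = 0.99 with θ tied to k this way. Start at k = 2, θ = 202: P(X<421) ≈ 0.616.
Too low — raise k to concentrate. Iterating converges to k ≈ 10.
Then θ = 202/(10−1) ≈ 22.4.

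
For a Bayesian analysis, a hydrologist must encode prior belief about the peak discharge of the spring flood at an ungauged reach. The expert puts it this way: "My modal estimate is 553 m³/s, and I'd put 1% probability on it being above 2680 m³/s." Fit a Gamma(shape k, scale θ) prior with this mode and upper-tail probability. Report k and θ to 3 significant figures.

k ≈ 2.59, θ ≈ 348

Gamma(k,θ) with k>1 has mode (k−1)θ, so θ = 553/(k−1).
Need P(X < 2680) = 0.99 with θ tied to k this way. Start at k = 2, θ = 553: P(X<2680) ≈ 0.954.
Too low — raise k to concentrate. Iterating converges to k ≈ 2.59.
Then θ = 553/(2.59−1) ≈ 348.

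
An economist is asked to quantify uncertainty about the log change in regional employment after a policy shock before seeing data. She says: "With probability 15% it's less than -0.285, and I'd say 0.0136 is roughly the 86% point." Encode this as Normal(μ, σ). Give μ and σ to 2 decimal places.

The p-quantile of Normal(μ,σ) is μ + z_p·σ, with z_{0.15} = -1.036 and z_{0.86} = 1.08.
Eliminate σ: μ = (z₂·x₁ − z₁·x₂)/(z₂ − z₁) = (1.08·-0.285 − (-1.036)·0.0136)/2.117 = -0.14.
Then σ = (x₂ − x₁)/(z₂ − z₁) = (0.0136 − -0.285)/2.117 = 0.14.

μ = -0.14, σ = 0.14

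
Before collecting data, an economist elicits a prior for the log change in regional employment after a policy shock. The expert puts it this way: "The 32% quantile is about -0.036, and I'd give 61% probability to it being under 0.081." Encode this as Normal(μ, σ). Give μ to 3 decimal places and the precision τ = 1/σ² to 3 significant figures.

μ = 0.037, τ = 40.8

The p-quantile of Normal(μ,σ) is μ + z_p·σ, with z_{0.32} = -0.4677 and z_{0.61} = 0.2793.
Eliminate σ: μ = (z₂·x₁ − z₁·x₂)/(z₂ − z₁) = (0.2793·-0.036 − (-0.4677)·0.081)/0.747 = 0.037.
Then σ = (x₂ − x₁)/(z₂ − z₁) = (0.081 − -0.036)/0.747 = 0.157.
Precision τ = 1/σ² = 1/0.1566² = 40.8.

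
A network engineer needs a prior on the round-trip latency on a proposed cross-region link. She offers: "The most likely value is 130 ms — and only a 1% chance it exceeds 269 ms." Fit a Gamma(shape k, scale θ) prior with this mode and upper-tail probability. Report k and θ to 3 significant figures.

Gamma(k,θ) with k>1 has mode (k−1)θ, so θ = 130/(k−1).
Need P(X < 269) = 0.99 with θ tied to k this way. Start at k = 2, θ = 130: P(X<269) ≈ 0.612.
Too low — raise k to concentrate. Iterating converges to k ≈ 10.2.
Then θ = 130/(10.2−1) ≈ 14.1.

k ≈ 10.2, θ ≈ 14.1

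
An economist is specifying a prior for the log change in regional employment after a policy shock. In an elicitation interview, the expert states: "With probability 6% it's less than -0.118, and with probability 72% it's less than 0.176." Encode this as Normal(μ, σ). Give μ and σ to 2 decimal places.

The p-quantile of Normal(μ,σ) is μ + z_p·σ, with z_{0.06} = -1.555 and z_{0.72} = 0.5828.
Eliminate σ: μ = (z₂·x₁ − z₁·x₂)/(z₂ − z₁) = (0.5828·-0.118 − (-1.555)·0.176)/2.138 = 0.10.
Then σ = (x₂ − x₁)/(z₂ − z₁) = (0.176 − -0.118)/2.138 = 0.14.

μ = 0.10, σ = 0.14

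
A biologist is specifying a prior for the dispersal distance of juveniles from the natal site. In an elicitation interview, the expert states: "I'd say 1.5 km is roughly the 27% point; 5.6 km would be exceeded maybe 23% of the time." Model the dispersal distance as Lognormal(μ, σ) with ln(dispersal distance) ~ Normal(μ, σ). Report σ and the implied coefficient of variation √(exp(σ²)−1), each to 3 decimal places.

σ ≈ 0.975, CV ≈ 1.259

If T ~ Lognormal(μ,σ) then ln T ~ Normal(μ,σ), so the p-quantile of ln T is μ + z_p·σ.
ln(1.5) = 0.4055 and ln(5.6) = 1.723; z_{0.27} = -0.6128, z_{0.77} = 0.7388.
σ = (1.723 − 0.4055)/(0.7388 − (-0.6128)) = 0.975.
μ = 0.4055 − (-0.6128)·0.975 = 1.003.
CV = √(exp(σ²)−1) = √(exp(0.9498)−1) = 1.259.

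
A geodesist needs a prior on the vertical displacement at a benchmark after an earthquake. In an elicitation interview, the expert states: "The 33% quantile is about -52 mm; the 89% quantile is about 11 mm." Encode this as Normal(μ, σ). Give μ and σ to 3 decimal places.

μ = -35.369, σ = 37.805

The p-quantile of Normal(μ,σ) is μ + z_p·σ, with z_{0.33} = -0.4399 and z_{0.89} = 1.227.
Eliminate σ: μ = (z₂·x₁ − z₁·x₂)/(z₂ − z₁) = (1.227·-52 − (-0.4399)·11)/1.666 = -35.369.
Then σ = (x₂ − x₁)/(z₂ − z₁) = (11 − -52)/1.666 = 37.805.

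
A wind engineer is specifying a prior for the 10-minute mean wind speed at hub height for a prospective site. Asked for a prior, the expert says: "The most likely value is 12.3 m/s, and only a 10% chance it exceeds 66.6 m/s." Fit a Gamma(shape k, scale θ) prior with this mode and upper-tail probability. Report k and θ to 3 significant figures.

Gamma(k,θ) with k>1 has mode (k−1)θ, so θ = 12.3/(k−1).
Need P(X < 66.6) = 0.9 with θ tied to k this way. Start at k = 2, θ = 12.3: P(X<66.6) ≈ 0.971.
Too high — lower k to spread out. Iterating converges to k ≈ 1.61.
Then θ = 12.3/(1.61−1) ≈ 20.2.

k ≈ 1.61, θ ≈ 20.2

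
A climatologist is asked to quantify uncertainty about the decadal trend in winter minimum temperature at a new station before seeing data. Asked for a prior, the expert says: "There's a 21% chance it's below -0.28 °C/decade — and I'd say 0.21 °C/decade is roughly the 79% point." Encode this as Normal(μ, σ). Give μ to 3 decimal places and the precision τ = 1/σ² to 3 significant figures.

The p-quantile of Normal(μ,σ) is μ + z_p·σ, with z_{0.21} = -0.8064 and z_{0.79} = 0.8064.
Eliminate σ: μ = (z₂·x₁ − z₁·x₂)/(z₂ − z₁) = (0.8064·-0.28 − (-0.8064)·0.21)/1.613 = -0.035.
Then σ = (x₂ − x₁)/(z₂ − z₁) = (0.21 − -0.28)/1.613 = 0.304.
Precision τ = 1/σ² = 1/0.3038² = 10.8.

μ = -0.035, τ = 10.8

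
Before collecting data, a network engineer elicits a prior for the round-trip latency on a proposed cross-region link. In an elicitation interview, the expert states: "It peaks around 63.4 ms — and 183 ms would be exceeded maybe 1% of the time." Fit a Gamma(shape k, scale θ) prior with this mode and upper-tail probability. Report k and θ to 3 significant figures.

Gamma(k,θ) with k>1 has mode (k−1)θ, so θ = 63.4/(k−1).
Need P(X < 183) = 0.99 with θ tied to k this way. Start at k = 2, θ = 63.4: P(X<183) ≈ 0.783.
Too low — raise k to concentrate. Iterating converges to k ≈ 5.04.
Then θ = 63.4/(5.04−1) ≈ 15.7.

k ≈ 5.04, θ ≈ 15.7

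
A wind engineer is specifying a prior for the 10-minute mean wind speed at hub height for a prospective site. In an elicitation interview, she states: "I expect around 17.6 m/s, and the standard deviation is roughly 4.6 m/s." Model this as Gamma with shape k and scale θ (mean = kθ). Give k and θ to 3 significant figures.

For Gamma(k, scale θ): mean = kθ, variance = kθ², so CV = 1/√k.
CV = SD/mean = 4.6/17.6 = 0.2614, hence k = 1/CV² = 14.6.
Then θ = mean/k = 17.6/14.6 = 1.2.

k ≈ 14.6, θ ≈ 1.2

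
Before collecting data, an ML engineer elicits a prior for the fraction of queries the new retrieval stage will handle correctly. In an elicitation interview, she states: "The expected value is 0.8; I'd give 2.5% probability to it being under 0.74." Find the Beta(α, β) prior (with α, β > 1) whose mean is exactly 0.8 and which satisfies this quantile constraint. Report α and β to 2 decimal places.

α ≈ 150.03, β ≈ 37.51

With mean 0.8 fixed, write α = 0.8s, β = 0.2s where s = α+β.
Need P(θ < 0.74) = 0.025 under Beta(0.8s, 0.2s). Normal approximation: (q−m)/√(m(1−m)/s) ≈ z_{0.025} = -1.96, so s ≈ 0.8·0.2·(-1.96)²/(0.74−0.8)² = 170.7.
At s = 170.7: P(θ<0.74) ≈ 0.031. Adjusting to match 0.025 gives s ≈ 187.54.
So α = 0.8·187.54 ≈ 150.03, β = 0.2·187.54 ≈ 37.51.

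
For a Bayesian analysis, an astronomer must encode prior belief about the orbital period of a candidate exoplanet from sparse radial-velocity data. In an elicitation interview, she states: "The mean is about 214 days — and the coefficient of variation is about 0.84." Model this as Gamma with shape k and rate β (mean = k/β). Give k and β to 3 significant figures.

For Gamma(k, rate β): mean = k/β, variance = k/β², so CV = 1/√k.
CV = 0.84, hence k = 1/CV² = 1.42.
Then β = k/mean = 1.42/214 = 0.00662.

k ≈ 1.42, β ≈ 0.00662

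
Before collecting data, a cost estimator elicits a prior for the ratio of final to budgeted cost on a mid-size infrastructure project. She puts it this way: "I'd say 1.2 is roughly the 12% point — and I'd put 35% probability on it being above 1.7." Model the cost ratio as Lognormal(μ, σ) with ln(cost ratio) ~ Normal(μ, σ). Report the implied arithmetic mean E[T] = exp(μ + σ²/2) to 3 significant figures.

E[T] ≈ 1.6

If T ~ Lognormal(μ,σ) then ln T ~ Normal(μ,σ), so the p-quantile of ln T is μ + z_p·σ.
ln(1.2) = 0.1823 and ln(1.7) = 0.5306; z_{0.12} = -1.175, z_{0.65} = 0.3853.
σ = (0.5306 − 0.1823)/(0.3853 − (-1.175)) = 0.223.
μ = 0.1823 − (-1.175)·0.223 = 0.445.
E[T] = exp(μ + σ²/2) = exp(0.445 + 0.0249) = 1.6.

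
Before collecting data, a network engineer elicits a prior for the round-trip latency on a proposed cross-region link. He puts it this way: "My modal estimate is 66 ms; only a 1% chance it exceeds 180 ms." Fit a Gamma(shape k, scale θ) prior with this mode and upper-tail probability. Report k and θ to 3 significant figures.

Gamma(k,θ) with k>1 has mode (k−1)θ, so θ = 66/(k−1).
Need P(X < 180) = 0.99 with θ tied to k this way. Start at k = 2, θ = 66: P(X<180) ≈ 0.756.
Too low — raise k to concentrate. Iterating converges to k ≈ 5.57.
Then θ = 66/(5.57−1) ≈ 14.4.

k ≈ 5.57, θ ≈ 14.4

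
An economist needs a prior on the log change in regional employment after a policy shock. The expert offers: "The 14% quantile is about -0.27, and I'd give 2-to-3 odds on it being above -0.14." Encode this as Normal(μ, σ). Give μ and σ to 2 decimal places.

μ = -0.16, σ = 0.10

For Normal(μ,σ), the p-quantile is μ + z_p·σ. Here z_{0.14} = -1.08, z_{0.6} = 0.2533.
So -0.27 = μ − 1.08σ and -0.14 = μ + 0.2533σ.
Subtracting: σ = (-0.14 − -0.27)/(0.2533 − (-1.08)) = 0.10.
Then μ = -0.27 − (-1.08)·0.10 = -0.16.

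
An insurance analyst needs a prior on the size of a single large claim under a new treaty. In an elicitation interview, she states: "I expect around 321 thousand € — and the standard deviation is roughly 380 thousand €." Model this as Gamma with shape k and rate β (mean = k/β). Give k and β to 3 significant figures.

k ≈ 0.714, β ≈ 0.00222

For Gamma(k, rate β): mean = k/β, variance = k/β², so CV = 1/√k.
CV = SD/mean = 380/321 = 1.184, hence k = 1/CV² = 0.714.
Then β = k/mean = 0.714/321 = 0.00222.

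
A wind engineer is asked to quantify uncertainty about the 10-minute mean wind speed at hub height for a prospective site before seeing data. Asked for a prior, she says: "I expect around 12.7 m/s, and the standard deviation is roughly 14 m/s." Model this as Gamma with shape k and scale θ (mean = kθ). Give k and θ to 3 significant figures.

k ≈ 0.823, θ ≈ 15.4

For Gamma(k, scale θ): mean = kθ, variance = kθ², so CV = 1/√k.
CV = SD/mean = 14/12.7 = 1.102, hence k = 1/CV² = 0.823.
Then θ = mean/k = 12.7/0.823 = 15.4.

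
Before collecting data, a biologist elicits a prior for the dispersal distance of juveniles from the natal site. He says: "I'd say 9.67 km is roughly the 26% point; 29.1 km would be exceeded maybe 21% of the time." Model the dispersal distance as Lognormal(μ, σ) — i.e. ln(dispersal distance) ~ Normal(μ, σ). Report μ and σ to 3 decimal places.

μ ≈ 2.758, σ ≈ 0.760

If T ~ Lognormal(μ,σ) then ln T ~ Normal(μ,σ), so the p-quantile of ln T is μ + z_p·σ.
ln(9.67) = 2.269 and ln(29.1) = 3.371; z_{0.26} = -0.6433, z_{0.79} = 0.8064.
σ = (3.371 − 2.269)/(0.8064 − (-0.6433)) = 0.760.
μ = 2.269 − (-0.6433)·0.760 = 2.758.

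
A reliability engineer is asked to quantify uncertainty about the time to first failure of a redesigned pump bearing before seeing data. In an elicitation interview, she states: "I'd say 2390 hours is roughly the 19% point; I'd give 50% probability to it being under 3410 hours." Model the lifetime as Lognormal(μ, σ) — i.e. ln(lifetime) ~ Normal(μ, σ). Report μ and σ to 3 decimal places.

μ ≈ 8.134, σ ≈ 0.405

If T ~ Lognormal(μ,σ) then ln T ~ Normal(μ,σ), so the p-quantile of ln T is μ + z_p·σ.
ln(2390) = 7.779 and ln(3410) = 8.134; z_{0.19} = -0.8779, z_{0.5} = 0.
σ = (8.134 − 7.779)/(0 − (-0.8779)) = 0.405.
μ = 7.779 − (-0.8779)·0.405 = 8.134.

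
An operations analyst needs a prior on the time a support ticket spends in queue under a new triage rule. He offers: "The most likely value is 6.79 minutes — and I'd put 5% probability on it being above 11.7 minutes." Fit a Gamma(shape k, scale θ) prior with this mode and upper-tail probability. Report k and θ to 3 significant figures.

k ≈ 10.4, θ ≈ 0.72

Gamma(k,θ) with k>1 has mode (k−1)θ, so θ = 6.79/(k−1).
Need P(X < 11.7) = 0.95 with θ tied to k this way. Start at k = 2, θ = 6.79: P(X<11.7) ≈ 0.514.
Too low — raise k to concentrate. Iterating converges to k ≈ 10.4.
Then θ = 6.79/(10.4−1) ≈ 0.72.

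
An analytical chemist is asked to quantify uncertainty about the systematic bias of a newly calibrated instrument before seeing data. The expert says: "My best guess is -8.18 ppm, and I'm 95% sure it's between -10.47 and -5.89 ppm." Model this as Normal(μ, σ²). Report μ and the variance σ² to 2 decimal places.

μ = -8.18, σ² = 1.37

A symmetric 95% interval runs μ ± z·σ with z = 1.96.
Half-width = 2.29, so σ = 2.29/1.96 = 1.168 and σ² = 1.37.
μ is the stated best guess, -8.18.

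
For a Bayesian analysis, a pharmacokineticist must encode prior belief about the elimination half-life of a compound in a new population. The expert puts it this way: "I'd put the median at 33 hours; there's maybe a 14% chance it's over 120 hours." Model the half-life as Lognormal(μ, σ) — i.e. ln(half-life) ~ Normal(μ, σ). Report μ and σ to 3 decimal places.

If T ~ Lognormal(μ,σ) then ln T ~ Normal(μ,σ), so the p-quantile of ln T is μ + z_p·σ.
ln(33) = 3.497 and ln(120) = 4.787; z_{0.5} = 0, z_{0.86} = 1.08.
σ = (4.787 − 3.497)/(1.08 − (0)) = 1.195.
μ = 3.497 − (0)·1.195 = 3.497.

μ ≈ 3.497, σ ≈ 1.195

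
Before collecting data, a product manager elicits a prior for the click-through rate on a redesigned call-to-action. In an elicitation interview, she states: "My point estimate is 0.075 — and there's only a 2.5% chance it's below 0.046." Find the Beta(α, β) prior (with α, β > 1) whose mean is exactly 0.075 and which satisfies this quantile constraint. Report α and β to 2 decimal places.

α ≈ 19.09, β ≈ 235.43

With mean 0.075 fixed, write α = 0.075s, β = 0.925s where s = α+β.
Need P(θ < 0.046) = 0.025 under Beta(0.075s, 0.925s). Normal approximation: (q−m)/√(m(1−m)/s) ≈ z_{0.025} = -1.96, so s ≈ 0.075·0.925·(-1.96)²/(0.046−0.075)² = 316.9.
At s = 316.9: P(θ<0.046) ≈ 0.014. Adjusting to match 0.025 gives s ≈ 254.52.
So α = 0.075·254.52 ≈ 19.09, β = 0.925·254.52 ≈ 235.43.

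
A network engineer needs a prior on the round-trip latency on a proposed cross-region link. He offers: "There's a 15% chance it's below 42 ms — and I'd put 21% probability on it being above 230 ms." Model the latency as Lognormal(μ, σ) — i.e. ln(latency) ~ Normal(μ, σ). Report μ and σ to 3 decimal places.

If T ~ Lognormal(μ,σ) then ln T ~ Normal(μ,σ), so the p-quantile of ln T is μ + z_p·σ.
ln(42) = 3.738 and ln(230) = 5.438; z_{0.15} = -1.036, z_{0.79} = 0.8064.
σ = (5.438 − 3.738)/(0.8064 − (-1.036)) = 0.923.
μ = 3.738 − (-1.036)·0.923 = 4.694.

μ ≈ 4.694, σ ≈ 0.923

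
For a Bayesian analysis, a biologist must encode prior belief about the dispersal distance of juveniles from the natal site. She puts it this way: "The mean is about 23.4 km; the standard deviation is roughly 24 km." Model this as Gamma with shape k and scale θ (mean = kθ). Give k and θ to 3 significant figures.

k ≈ 0.951, θ ≈ 24.6

For Gamma(k, scale θ): mean = kθ, variance = kθ², so CV = 1/√k.
CV = SD/mean = 24/23.4 = 1.026, hence k = 1/CV² = 0.951.
Then θ = mean/k = 23.4/0.951 = 24.6.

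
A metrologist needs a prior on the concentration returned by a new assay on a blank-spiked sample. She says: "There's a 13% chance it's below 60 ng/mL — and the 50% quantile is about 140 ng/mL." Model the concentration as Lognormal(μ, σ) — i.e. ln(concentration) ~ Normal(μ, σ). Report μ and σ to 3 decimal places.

If T ~ Lognormal(μ,σ) then ln T ~ Normal(μ,σ), so the p-quantile of ln T is μ + z_p·σ.
ln(60) = 4.094 and ln(140) = 4.942; z_{0.13} = -1.126, z_{0.5} = 0.
σ = (4.942 − 4.094)/(0 − (-1.126)) = 0.752.
μ = 4.094 − (-1.126)·0.752 = 4.942.

μ ≈ 4.942, σ ≈ 0.752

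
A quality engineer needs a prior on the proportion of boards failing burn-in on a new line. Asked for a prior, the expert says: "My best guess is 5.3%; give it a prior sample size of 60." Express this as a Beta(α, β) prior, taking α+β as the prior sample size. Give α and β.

α = 3.18, β = 56.82

Under the effective-sample-size interpretation, Beta(α, β) has prior mean α/(α+β) and prior sample size α+β.
So α+β = 60 and α/(α+β) = 0.053, giving α = 0.053·60 = 3.18 and β = 60 − 3.18 = 56.82.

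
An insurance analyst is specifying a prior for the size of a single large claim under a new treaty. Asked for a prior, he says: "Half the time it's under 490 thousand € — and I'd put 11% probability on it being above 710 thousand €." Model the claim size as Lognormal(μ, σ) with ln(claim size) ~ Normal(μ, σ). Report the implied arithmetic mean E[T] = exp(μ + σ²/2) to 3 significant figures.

If T ~ Lognormal(μ,σ) then ln T ~ Normal(μ,σ), so the p-quantile of ln T is μ + z_p·σ.
ln(490) = 6.194 and ln(710) = 6.565; z_{0.5} = 0, z_{0.89} = 1.227.
σ = (6.565 − 6.194)/(1.227 − (0)) = 0.302.
μ = 6.194 − (0)·0.302 = 6.194.
E[T] = exp(μ + σ²/2) = exp(6.194 + 0.0457) = 513 thousand €.

E[T] ≈ 513 thousand €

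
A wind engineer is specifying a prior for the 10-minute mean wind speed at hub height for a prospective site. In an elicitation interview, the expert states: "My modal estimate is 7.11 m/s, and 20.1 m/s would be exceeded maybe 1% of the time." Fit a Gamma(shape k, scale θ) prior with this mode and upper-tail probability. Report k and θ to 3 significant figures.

k ≈ 5.23, θ ≈ 1.68

Gamma(k,θ) with k>1 has mode (k−1)θ, so θ = 7.11/(k−1).
Need P(X < 20.1) = 0.99 with θ tied to k this way. Start at k = 2, θ = 7.11: P(X<20.1) ≈ 0.773.
Too low — raise k to concentrate. Iterating converges to k ≈ 5.23.
Then θ = 7.11/(5.23−1) ≈ 1.68.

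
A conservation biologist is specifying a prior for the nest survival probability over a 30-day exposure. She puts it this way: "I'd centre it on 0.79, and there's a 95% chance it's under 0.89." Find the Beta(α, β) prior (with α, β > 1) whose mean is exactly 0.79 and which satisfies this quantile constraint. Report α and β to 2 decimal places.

With mean 0.79 fixed, write α = 0.79s, β = 0.21s where s = α+β.
Need P(θ < 0.89) = 0.95 under Beta(0.79s, 0.21s). Normal approximation: (q−m)/√(m(1−m)/s) ≈ z_{0.95} = 1.64, so s ≈ 0.79·0.21·(1.64)²/(0.89−0.79)² = 44.9.
At s = 44.9: P(θ<0.89) ≈ 0.968. Adjusting to match 0.95 gives s ≈ 36.28.
So α = 0.79·36.28 ≈ 28.66, β = 0.21·36.28 ≈ 7.62.

α ≈ 28.66, β ≈ 7.62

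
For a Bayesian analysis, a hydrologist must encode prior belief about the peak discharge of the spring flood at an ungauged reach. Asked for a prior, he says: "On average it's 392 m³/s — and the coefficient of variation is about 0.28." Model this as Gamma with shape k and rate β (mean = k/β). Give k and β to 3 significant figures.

For Gamma(k, rate β): mean = k/β, variance = k/β², so CV = 1/√k.
CV = 0.28, hence k = 1/CV² = 12.8.
Then β = k/mean = 12.8/392 = 0.0325.

k ≈ 12.8, β ≈ 0.0325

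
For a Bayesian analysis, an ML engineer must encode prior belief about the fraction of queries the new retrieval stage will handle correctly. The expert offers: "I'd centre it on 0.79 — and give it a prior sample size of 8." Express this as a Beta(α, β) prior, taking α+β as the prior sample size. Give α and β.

Under the effective-sample-size interpretation, Beta(α, β) has prior mean α/(α+β) and prior sample size α+β.
So α+β = 8 and α/(α+β) = 0.79, giving α = 0.79·8 = 6.32 and β = 8 − 6.32 = 1.68.

α = 6.32, β = 1.68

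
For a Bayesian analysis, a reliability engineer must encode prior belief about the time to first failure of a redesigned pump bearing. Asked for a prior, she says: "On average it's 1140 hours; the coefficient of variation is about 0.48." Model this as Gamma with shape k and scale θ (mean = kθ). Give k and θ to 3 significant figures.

k ≈ 4.34, θ ≈ 263

For Gamma(k, scale θ): mean = kθ, variance = kθ², so CV = 1/√k.
CV = 0.48, hence k = 1/CV² = 4.34.
Then θ = mean/k = 1140/4.34 = 263.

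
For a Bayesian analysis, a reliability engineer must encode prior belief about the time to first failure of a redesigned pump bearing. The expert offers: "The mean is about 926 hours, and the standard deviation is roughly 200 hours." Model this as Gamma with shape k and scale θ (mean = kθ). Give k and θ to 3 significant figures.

k ≈ 21.4, θ ≈ 43.2

For Gamma(k, scale θ): mean = kθ, variance = kθ², so CV = 1/√k.
CV = SD/mean = 200/926 = 0.216, hence k = 1/CV² = 21.4.
Then θ = mean/k = 926/21.4 = 43.2.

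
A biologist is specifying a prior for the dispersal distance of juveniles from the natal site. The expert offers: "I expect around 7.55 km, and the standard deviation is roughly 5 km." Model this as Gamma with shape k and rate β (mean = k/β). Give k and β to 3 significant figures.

For Gamma(k, rate β): mean = k/β, variance = k/β², so CV = 1/√k.
CV = SD/mean = 5/7.55 = 0.6623, hence k = 1/CV² = 2.28.
Then β = k/mean = 2.28/7.55 = 0.302.

k ≈ 2.28, β ≈ 0.302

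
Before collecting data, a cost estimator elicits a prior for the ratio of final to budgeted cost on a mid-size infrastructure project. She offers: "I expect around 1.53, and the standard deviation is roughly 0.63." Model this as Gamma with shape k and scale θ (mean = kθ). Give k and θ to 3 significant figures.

k ≈ 5.9, θ ≈ 0.259

For Gamma(k, scale θ): mean = kθ, variance = kθ², so CV = 1/√k.
CV = SD/mean = 0.63/1.53 = 0.4118, hence k = 1/CV² = 5.9.
Then θ = mean/k = 1.53/5.9 = 0.259.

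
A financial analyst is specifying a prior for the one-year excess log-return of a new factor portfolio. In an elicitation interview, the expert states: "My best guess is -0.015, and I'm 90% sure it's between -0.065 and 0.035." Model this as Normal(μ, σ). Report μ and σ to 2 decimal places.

A symmetric 90% interval runs μ ± z·σ with z = 1.645.
Half-width = 0.05, so σ = 0.05/1.645 = 0.03.
μ is the stated best guess, -0.01.

μ = -0.01, σ = 0.03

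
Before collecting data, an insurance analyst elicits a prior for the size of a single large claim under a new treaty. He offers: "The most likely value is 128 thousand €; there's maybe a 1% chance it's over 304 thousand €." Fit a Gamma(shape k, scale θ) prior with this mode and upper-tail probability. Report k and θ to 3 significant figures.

k ≈ 7.34, θ ≈ 20.2

Gamma(k,θ) with k>1 has mode (k−1)θ, so θ = 128/(k−1).
Need P(X < 304) = 0.99 with θ tied to k this way. Start at k = 2, θ = 128: P(X<304) ≈ 0.686.
Too low — raise k to concentrate. Iterating converges to k ≈ 7.34.
Then θ = 128/(7.34−1) ≈ 20.2.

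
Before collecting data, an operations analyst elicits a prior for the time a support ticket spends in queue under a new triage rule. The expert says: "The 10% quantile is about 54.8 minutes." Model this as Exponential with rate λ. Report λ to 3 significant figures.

P(T < 54.8) = 1 − e^(−λ·54.8) = 0.1, so λ = −ln(1−0.1)/54.8 = −ln(0.9)/54.8 = 0.00192.

λ ≈ 0.00192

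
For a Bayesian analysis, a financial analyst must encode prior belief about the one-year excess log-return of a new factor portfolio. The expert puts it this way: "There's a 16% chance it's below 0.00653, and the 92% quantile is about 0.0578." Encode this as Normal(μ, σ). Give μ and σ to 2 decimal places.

μ = 0.03, σ = 0.02

For Normal(μ,σ), the p-quantile is μ + z_p·σ. Here z_{0.16} = -0.9945, z_{0.92} = 1.405.
So 0.00653 = μ − 0.9945σ and 0.0578 = μ + 1.405σ.
Subtracting: σ = (0.0578 − 0.00653)/(1.405 − (-0.9945)) = 0.02.
Then μ = 0.00653 − (-0.9945)·0.02 = 0.03.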